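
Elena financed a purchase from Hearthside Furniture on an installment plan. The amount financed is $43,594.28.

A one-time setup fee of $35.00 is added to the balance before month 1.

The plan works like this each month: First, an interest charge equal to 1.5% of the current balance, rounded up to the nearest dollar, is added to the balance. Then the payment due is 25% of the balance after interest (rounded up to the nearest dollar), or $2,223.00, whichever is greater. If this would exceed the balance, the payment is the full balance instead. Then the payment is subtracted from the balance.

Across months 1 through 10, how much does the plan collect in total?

$46,161.28

# | Opening | Interest | Payment | End bal
1 | $43,629.28 | $655.00 | $11,072.00 | $33,212.28
2 | $33,212.28 | $499.00 | $8,428.00 | $25,283.28
3 | $25,283.28 | $380.00 | $6,416.00 | $19,247.28
4 | $19,247.28 | $289.00 | $4,885.00 | $14,651.28
5 | $14,651.28 | $220.00 | $3,718.00 | $11,153.28
6 | $11,153.28 | $168.00 | $2,831.00 | $8,490.28
7 | $8,490.28 | $128.00 | $2,223.00 | $6,395.28
8 | $6,395.28 | $96.00 | $2,223.00 | $4,268.28
9 | $4,268.28 | $65.00 | $2,223.00 | $2,110.28
10 | $2,110.28 | $32.00 | $2,142.28 | $0.00
Total paid: $46,161.28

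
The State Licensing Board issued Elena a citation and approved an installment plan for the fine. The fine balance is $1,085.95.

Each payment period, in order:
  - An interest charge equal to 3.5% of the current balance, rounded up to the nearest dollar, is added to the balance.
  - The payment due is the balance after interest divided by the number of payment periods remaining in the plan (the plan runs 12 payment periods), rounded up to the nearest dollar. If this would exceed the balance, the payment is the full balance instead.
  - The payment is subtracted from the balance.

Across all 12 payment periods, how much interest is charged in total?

$288.00

Payment period 1: opening $1,085.95; interest $39.00 → $1,124.95; payment $94.00; balance $1,030.95
Payment period 2: opening $1,030.95; interest $37.00 → $1,067.95; payment $98.00; balance $969.95
Payment period 3: opening $969.95; interest $34.00 → $1,003.95; payment $101.00; balance $902.95
Payment period 4: opening $902.95; interest $32.00 → $934.95; payment $104.00; balance $830.95
Payment period 5: opening $830.95; interest $30.00 → $860.95; payment $108.00; balance $752.95
Payment period 6: opening $752.95; interest $27.00 → $779.95; payment $112.00; balance $667.95
Payment period 7: opening $667.95; interest $24.00 → $691.95; payment $116.00; balance $575.95
Payment period 8: opening $575.95; interest $21.00 → $596.95; payment $120.00; balance $476.95
Payment period 9: opening $476.95; interest $17.00 → $493.95; payment $124.00; balance $369.95
Payment period 10: opening $369.95; interest $13.00 → $382.95; payment $128.00; balance $254.95
Payment period 11: opening $254.95; interest $9.00 → $263.95; payment $132.00; balance $131.95
Payment period 12: opening $131.95; interest $5.00 → $136.95; payment $136.95; balance $0.00
Total interest: $39.00 + $37.00 + $34.00 + $32.00 + $30.00 + $27.00 + $24.00 + $21.00 + $17.00 + $13.00 + $9.00 + $5.00 = $288.00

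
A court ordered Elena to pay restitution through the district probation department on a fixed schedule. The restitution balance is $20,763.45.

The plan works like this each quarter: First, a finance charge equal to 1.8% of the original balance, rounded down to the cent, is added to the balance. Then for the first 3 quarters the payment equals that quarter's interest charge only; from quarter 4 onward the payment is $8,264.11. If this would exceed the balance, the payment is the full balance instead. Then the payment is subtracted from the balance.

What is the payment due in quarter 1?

Quarter 1: opening $20,763.45; interest $373.74 → $21,137.19; payment $373.74; balance $20,763.45

$373.74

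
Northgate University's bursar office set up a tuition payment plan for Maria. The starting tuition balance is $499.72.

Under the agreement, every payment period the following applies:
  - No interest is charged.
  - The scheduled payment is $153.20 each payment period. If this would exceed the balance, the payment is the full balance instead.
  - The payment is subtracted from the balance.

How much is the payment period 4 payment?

$40.12

Payment period 1: $499.72 − $153.20 → $346.52
Payment period 2: $346.52 − $153.20 → $193.32
Payment period 3: $193.32 − $153.20 → $40.12
Payment period 4: $40.12 − $40.12 → $0.00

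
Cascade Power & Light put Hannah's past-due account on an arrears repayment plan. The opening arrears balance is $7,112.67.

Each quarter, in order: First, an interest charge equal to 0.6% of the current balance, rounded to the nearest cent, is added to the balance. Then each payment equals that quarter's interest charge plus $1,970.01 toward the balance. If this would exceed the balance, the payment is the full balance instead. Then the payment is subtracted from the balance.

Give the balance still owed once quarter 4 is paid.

$0.00

# | Opening | Interest | Payment | End bal
1 | $7,112.67 | $42.68 | $2,012.69 | $5,142.66
2 | $5,142.66 | $30.86 | $2,000.87 | $3,172.65
3 | $3,172.65 | $19.04 | $1,989.05 | $1,202.64
4 | $1,202.64 | $7.22 | $1,209.86 | $0.00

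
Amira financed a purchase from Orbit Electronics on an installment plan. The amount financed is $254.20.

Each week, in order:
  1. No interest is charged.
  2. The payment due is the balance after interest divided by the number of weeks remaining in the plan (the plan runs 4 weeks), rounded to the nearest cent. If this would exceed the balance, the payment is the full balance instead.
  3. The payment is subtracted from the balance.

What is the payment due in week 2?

$63.55

Week 1: $254.20 − $63.55 → $190.65
Week 2: $190.65 − $63.55 → $127.10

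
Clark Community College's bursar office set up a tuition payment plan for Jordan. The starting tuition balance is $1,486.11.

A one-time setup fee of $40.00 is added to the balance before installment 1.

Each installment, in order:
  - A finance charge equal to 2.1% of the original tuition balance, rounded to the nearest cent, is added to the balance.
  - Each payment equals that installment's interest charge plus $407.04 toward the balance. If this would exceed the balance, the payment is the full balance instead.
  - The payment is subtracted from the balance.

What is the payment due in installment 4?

$336.20

# | Opening | Interest | Payment | End bal
1 | $1,526.11 | $31.21 | $438.25 | $1,119.07
2 | $1,119.07 | $31.21 | $438.25 | $712.03
3 | $712.03 | $31.21 | $438.25 | $304.99
4 | $304.99 | $31.21 | $336.20 | $0.00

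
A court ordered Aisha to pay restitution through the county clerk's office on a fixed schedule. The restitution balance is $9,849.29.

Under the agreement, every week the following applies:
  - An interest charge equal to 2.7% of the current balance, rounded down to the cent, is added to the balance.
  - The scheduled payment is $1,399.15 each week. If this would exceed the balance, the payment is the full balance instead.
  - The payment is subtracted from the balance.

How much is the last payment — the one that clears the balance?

# | Opening | Interest | Payment | End bal
1 | $9,849.29 | $265.93 | $1,399.15 | $8,716.07
2 | $8,716.07 | $235.33 | $1,399.15 | $7,552.25
3 | $7,552.25 | $203.91 | $1,399.15 | $6,357.01
4 | $6,357.01 | $171.63 | $1,399.15 | $5,129.49
5 | $5,129.49 | $138.49 | $1,399.15 | $3,868.83
6 | $3,868.83 | $104.45 | $1,399.15 | $2,574.13
7 | $2,574.13 | $69.50 | $1,399.15 | $1,244.48
8 | $1,244.48 | $33.60 | $1,278.08 | $0.00

$1,278.08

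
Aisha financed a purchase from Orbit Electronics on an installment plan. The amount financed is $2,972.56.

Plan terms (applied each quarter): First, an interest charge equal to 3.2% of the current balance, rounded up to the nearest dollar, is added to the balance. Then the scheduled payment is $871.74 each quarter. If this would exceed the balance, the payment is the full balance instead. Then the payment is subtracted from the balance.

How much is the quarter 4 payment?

Quarter 1: opening $2,972.56; interest $96.00 → $3,068.56; payment $871.74; balance $2,196.82
Quarter 2: opening $2,196.82; interest $71.00 → $2,267.82; payment $871.74; balance $1,396.08
Quarter 3: opening $1,396.08; interest $45.00 → $1,441.08; payment $871.74; balance $569.34
Quarter 4: opening $569.34; interest $19.00 → $588.34; payment $588.34; balance $0.00

$588.34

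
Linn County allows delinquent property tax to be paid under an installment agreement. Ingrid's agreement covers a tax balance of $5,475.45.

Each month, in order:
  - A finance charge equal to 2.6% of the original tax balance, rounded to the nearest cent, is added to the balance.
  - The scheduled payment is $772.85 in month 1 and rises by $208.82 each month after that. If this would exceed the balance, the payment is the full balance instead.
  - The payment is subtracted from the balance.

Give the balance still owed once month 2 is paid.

Month 1: opening $5,475.45; interest $142.36 → $5,617.81; payment $772.85; balance $4,844.96
Month 2: opening $4,844.96; interest $142.36 → $4,987.32; payment $981.67; balance $4,005.65

$4,005.65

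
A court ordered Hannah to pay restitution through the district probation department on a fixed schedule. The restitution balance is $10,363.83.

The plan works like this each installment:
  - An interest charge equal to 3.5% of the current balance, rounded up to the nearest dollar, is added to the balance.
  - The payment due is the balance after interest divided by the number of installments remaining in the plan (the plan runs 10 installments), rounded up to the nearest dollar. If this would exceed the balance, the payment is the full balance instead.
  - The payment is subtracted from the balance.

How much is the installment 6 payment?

$1,274.00

# | Opening | Interest | Payment | End bal
1 | $10,363.83 | $363.00 | $1,073.00 | $9,653.83
2 | $9,653.83 | $338.00 | $1,111.00 | $8,880.83
3 | $8,880.83 | $311.00 | $1,149.00 | $8,042.83
4 | $8,042.83 | $282.00 | $1,190.00 | $7,134.83
5 | $7,134.83 | $250.00 | $1,231.00 | $6,153.83
6 | $6,153.83 | $216.00 | $1,274.00 | $5,095.83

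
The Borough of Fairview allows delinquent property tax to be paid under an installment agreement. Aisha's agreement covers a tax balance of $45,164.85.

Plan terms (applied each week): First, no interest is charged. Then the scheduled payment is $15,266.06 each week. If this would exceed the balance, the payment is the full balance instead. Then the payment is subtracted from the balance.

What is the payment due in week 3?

$14,632.73

Week 1: opening $45,164.85; payment $15,266.06; balance $29,898.79
Week 2: opening $29,898.79; payment $15,266.06; balance $14,632.73
Week 3: opening $14,632.73; payment $14,632.73; balance $0.00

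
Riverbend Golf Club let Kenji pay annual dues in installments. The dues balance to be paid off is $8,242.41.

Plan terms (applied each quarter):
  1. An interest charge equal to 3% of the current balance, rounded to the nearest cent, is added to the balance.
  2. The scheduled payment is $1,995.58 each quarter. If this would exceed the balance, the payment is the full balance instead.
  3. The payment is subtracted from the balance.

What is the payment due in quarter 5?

Quarter 1: opening $8,242.41; interest $247.27 → $8,489.68; payment $1,995.58; balance $6,494.10
Quarter 2: opening $6,494.10; interest $194.82 → $6,688.92; payment $1,995.58; balance $4,693.34
Quarter 3: opening $4,693.34; interest $140.80 → $4,834.14; payment $1,995.58; balance $2,838.56
Quarter 4: opening $2,838.56; interest $85.16 → $2,923.72; payment $1,995.58; balance $928.14
Quarter 5: opening $928.14; interest $27.84 → $955.98; payment $955.98; balance $0.00

$955.98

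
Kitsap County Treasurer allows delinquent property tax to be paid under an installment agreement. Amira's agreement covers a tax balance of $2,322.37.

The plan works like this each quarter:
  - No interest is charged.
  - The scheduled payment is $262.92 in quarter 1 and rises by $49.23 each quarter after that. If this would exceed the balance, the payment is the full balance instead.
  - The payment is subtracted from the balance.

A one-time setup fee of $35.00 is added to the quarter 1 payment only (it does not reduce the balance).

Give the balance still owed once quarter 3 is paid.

Quarter 1: opening $2,322.37; payment $262.92 (+ $35.00 fee); balance $2,059.45
Quarter 2: opening $2,059.45; payment $312.15; balance $1,747.30
Quarter 3: opening $1,747.30; payment $361.38; balance $1,385.92

$1,385.92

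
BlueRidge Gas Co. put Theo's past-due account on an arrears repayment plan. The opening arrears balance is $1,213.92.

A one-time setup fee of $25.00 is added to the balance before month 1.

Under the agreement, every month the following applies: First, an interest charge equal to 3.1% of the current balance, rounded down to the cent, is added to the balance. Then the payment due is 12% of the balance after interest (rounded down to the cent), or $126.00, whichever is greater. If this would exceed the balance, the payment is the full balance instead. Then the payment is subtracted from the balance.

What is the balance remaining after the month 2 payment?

$1,019.83

Month 1: $1,238.92 +$38.40 interest = $1,277.32; pay $153.27 → $1,124.05
Month 2: $1,124.05 +$34.84 interest = $1,158.89; pay $139.06 → $1,019.83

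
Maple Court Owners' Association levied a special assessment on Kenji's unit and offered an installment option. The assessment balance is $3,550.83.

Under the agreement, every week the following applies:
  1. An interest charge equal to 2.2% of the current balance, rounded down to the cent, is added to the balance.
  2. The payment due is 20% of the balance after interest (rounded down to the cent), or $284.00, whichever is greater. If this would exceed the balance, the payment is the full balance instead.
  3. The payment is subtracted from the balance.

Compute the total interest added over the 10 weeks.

$357.00

# | Opening | Interest | Payment | End bal
1 | $3,550.83 | $78.11 | $725.78 | $2,903.16
2 | $2,903.16 | $63.86 | $593.40 | $2,373.62
3 | $2,373.62 | $52.21 | $485.16 | $1,940.67
4 | $1,940.67 | $42.69 | $396.67 | $1,586.69
5 | $1,586.69 | $34.90 | $324.31 | $1,297.28
6 | $1,297.28 | $28.54 | $284.00 | $1,041.82
7 | $1,041.82 | $22.92 | $284.00 | $780.74
8 | $780.74 | $17.17 | $284.00 | $513.91
9 | $513.91 | $11.30 | $284.00 | $241.21
10 | $241.21 | $5.30 | $246.51 | $0.00
Total interest: $78.11 + $63.86 + $52.21 + $42.69 + $34.90 + $28.54 + $22.92 + $17.17 + $11.30 + $5.30 = $357.00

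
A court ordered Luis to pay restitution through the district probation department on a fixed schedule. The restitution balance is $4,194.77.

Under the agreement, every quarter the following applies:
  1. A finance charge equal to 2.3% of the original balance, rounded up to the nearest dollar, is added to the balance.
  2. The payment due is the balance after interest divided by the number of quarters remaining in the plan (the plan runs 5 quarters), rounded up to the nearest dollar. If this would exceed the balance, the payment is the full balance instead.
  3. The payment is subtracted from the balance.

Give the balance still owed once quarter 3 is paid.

Quarter 1: opening $4,194.77; interest $97.00 → $4,291.77; payment $859.00; balance $3,432.77
Quarter 2: opening $3,432.77; interest $97.00 → $3,529.77; payment $883.00; balance $2,646.77
Quarter 3: opening $2,646.77; interest $97.00 → $2,743.77; payment $915.00; balance $1,828.77

$1,828.77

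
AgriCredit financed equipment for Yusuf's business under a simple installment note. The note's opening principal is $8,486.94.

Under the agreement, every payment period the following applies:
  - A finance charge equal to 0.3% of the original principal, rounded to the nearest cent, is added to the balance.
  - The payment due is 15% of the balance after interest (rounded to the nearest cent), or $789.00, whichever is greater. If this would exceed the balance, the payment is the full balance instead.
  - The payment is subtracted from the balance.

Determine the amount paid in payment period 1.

Payment period 1: opening $8,486.94; interest $25.46 → $8,512.40; payment $1,276.86; balance $7,235.54

$1,276.86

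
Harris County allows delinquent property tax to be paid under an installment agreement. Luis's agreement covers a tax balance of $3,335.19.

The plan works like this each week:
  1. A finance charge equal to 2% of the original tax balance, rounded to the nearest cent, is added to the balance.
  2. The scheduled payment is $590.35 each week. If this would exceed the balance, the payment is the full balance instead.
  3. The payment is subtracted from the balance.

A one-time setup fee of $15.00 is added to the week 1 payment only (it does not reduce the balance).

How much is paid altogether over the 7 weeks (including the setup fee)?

Week 1: $3,335.19 +$66.70 interest = $3,401.89; pay $590.35 (+ $15.00 fee) → $2,811.54
Week 2: $2,811.54 +$66.70 interest = $2,878.24; pay $590.35 → $2,287.89
Week 3: $2,287.89 +$66.70 interest = $2,354.59; pay $590.35 → $1,764.24
Week 4: $1,764.24 +$66.70 interest = $1,830.94; pay $590.35 → $1,240.59
Week 5: $1,240.59 +$66.70 interest = $1,307.29; pay $590.35 → $716.94
Week 6: $716.94 +$66.70 interest = $783.64; pay $590.35 → $193.29
Week 7: $193.29 +$66.70 interest = $259.99; pay $259.99 → $0.00
Total paid: $3,817.09

$3,817.09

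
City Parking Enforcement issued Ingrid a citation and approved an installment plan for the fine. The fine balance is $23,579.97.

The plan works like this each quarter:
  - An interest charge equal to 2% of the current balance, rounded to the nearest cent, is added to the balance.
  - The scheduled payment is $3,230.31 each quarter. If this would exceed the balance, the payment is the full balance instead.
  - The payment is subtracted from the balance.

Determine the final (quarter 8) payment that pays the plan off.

# | Opening | Interest | Payment | End bal
1 | $23,579.97 | $471.60 | $3,230.31 | $20,821.26
2 | $20,821.26 | $416.43 | $3,230.31 | $18,007.38
3 | $18,007.38 | $360.15 | $3,230.31 | $15,137.22
4 | $15,137.22 | $302.74 | $3,230.31 | $12,209.65
5 | $12,209.65 | $244.19 | $3,230.31 | $9,223.53
6 | $9,223.53 | $184.47 | $3,230.31 | $6,177.69
7 | $6,177.69 | $123.55 | $3,230.31 | $3,070.93
8 | $3,070.93 | $61.42 | $3,132.35 | $0.00

$3,132.35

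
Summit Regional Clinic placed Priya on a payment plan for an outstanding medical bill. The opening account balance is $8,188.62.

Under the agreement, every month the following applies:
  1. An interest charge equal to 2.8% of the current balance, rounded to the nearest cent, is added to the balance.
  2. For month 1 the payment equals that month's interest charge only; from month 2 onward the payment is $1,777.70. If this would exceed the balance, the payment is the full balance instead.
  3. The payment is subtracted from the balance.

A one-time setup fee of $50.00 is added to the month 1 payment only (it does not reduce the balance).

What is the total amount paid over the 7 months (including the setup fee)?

# | Opening | Interest | Payment | Fee | End bal
1 | $8,188.62 | $229.28 | $229.28 | $50.00 | $8,188.62
2 | $8,188.62 | $229.28 | $1,777.70 | — | $6,640.20
3 | $6,640.20 | $185.93 | $1,777.70 | — | $5,048.43
4 | $5,048.43 | $141.36 | $1,777.70 | — | $3,412.09
5 | $3,412.09 | $95.54 | $1,777.70 | — | $1,729.93
6 | $1,729.93 | $48.44 | $1,777.70 | — | $0.67
7 | $0.67 | $0.02 | $0.69 | — | $0.00
Total paid: $9,168.47

$9,168.47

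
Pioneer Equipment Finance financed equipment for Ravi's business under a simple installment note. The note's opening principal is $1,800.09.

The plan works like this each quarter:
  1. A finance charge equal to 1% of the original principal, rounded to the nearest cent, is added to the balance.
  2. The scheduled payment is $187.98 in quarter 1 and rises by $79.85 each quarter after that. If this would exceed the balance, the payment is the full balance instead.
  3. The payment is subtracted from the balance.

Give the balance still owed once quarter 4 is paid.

$641.07

Quarter 1: $1,800.09 +$18.00 interest = $1,818.09; pay $187.98 → $1,630.11
Quarter 2: $1,630.11 +$18.00 interest = $1,648.11; pay $267.83 → $1,380.28
Quarter 3: $1,380.28 +$18.00 interest = $1,398.28; pay $347.68 → $1,050.60
Quarter 4: $1,050.60 +$18.00 interest = $1,068.60; pay $427.53 → $641.07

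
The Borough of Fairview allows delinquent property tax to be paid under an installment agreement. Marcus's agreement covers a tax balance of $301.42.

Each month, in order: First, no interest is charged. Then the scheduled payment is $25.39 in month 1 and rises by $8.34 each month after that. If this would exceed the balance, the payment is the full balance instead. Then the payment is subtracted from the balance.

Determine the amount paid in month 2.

$33.73

Month 1: opening $301.42; payment $25.39; balance $276.03
Month 2: opening $276.03; payment $33.73; balance $242.30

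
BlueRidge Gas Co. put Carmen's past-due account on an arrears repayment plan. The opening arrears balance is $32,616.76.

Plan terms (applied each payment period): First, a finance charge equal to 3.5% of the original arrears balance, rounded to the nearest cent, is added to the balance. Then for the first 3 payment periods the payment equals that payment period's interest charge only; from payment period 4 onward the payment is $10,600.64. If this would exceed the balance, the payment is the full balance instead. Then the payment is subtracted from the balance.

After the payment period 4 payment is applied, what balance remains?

$23,157.71

# | Opening | Interest | Payment | End bal
1 | $32,616.76 | $1,141.59 | $1,141.59 | $32,616.76
2 | $32,616.76 | $1,141.59 | $1,141.59 | $32,616.76
3 | $32,616.76 | $1,141.59 | $1,141.59 | $32,616.76
4 | $32,616.76 | $1,141.59 | $10,600.64 | $23,157.71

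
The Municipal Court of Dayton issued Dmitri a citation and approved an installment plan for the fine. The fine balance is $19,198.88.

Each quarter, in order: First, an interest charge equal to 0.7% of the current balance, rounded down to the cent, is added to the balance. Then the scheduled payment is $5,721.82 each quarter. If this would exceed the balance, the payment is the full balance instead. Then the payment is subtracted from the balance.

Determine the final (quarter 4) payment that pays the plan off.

$2,335.21

Quarter 1: opening $19,198.88; interest $134.39 → $19,333.27; payment $5,721.82; balance $13,611.45
Quarter 2: opening $13,611.45; interest $95.28 → $13,706.73; payment $5,721.82; balance $7,984.91
Quarter 3: opening $7,984.91; interest $55.89 → $8,040.80; payment $5,721.82; balance $2,318.98
Quarter 4: opening $2,318.98; interest $16.23 → $2,335.21; payment $2,335.21; balance $0.00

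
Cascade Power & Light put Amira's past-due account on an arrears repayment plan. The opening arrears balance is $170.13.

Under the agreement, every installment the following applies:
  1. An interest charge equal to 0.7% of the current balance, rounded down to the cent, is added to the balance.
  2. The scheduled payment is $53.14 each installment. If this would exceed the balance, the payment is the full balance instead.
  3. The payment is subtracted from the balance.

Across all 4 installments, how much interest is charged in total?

$2.56

Installment 1: opening $170.13; interest $1.19 → $171.32; payment $53.14; balance $118.18
Installment 2: opening $118.18; interest $0.82 → $119.00; payment $53.14; balance $65.86
Installment 3: opening $65.86; interest $0.46 → $66.32; payment $53.14; balance $13.18
Installment 4: opening $13.18; interest $0.09 → $13.27; payment $13.27; balance $0.00
Total interest: $1.19 + $0.82 + $0.46 + $0.09 = $2.56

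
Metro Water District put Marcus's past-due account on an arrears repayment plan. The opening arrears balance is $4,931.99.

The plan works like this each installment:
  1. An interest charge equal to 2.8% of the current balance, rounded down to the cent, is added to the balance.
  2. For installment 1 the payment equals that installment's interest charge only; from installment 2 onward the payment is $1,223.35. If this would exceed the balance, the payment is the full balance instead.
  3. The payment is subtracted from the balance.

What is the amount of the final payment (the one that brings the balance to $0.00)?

Installment 1: opening $4,931.99; interest $138.09 → $5,070.08; payment $138.09; balance $4,931.99
Installment 2: opening $4,931.99; interest $138.09 → $5,070.08; payment $1,223.35; balance $3,846.73
Installment 3: opening $3,846.73; interest $107.70 → $3,954.43; payment $1,223.35; balance $2,731.08
Installment 4: opening $2,731.08; interest $76.47 → $2,807.55; payment $1,223.35; balance $1,584.20
Installment 5: opening $1,584.20; interest $44.35 → $1,628.55; payment $1,223.35; balance $405.20
Installment 6: opening $405.20; interest $11.34 → $416.54; payment $416.54; balance $0.00

$416.54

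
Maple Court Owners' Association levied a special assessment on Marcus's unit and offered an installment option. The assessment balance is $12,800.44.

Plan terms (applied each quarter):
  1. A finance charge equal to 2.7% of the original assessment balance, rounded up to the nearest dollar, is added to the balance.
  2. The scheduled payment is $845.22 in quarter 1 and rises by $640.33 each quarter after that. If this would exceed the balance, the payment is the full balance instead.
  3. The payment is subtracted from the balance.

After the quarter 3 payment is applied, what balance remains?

Quarter 1: opening $12,800.44; interest $346.00 → $13,146.44; payment $845.22; balance $12,301.22
Quarter 2: opening $12,301.22; interest $346.00 → $12,647.22; payment $1,485.55; balance $11,161.67
Quarter 3: opening $11,161.67; interest $346.00 → $11,507.67; payment $2,125.88; balance $9,381.79

$9,381.79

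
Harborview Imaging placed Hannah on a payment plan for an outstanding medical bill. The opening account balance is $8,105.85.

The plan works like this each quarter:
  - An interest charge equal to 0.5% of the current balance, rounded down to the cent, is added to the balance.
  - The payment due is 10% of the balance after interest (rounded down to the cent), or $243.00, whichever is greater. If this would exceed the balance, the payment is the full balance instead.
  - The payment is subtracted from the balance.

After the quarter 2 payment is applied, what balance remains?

$6,631.56

Quarter 1: $8,105.85 +$40.52 interest = $8,146.37; pay $814.63 → $7,331.74
Quarter 2: $7,331.74 +$36.65 interest = $7,368.39; pay $736.83 → $6,631.56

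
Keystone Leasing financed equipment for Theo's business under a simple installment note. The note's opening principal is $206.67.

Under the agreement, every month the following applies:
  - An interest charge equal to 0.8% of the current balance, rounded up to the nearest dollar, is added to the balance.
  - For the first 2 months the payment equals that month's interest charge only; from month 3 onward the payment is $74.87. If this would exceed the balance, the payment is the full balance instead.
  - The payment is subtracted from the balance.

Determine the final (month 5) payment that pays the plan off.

$61.93

# | Opening | Interest | Payment | End bal
1 | $206.67 | $2.00 | $2.00 | $206.67
2 | $206.67 | $2.00 | $2.00 | $206.67
3 | $206.67 | $2.00 | $74.87 | $133.80
4 | $133.80 | $2.00 | $74.87 | $60.93
5 | $60.93 | $1.00 | $61.93 | $0.00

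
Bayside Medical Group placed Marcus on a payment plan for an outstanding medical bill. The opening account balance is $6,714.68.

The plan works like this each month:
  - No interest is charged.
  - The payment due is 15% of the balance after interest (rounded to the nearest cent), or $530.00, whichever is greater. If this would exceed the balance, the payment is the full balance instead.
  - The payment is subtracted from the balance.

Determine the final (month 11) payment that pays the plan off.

$325.11

Month 1: $6,714.68 − $1,007.20 → $5,707.48
Month 2: $5,707.48 − $856.12 → $4,851.36
Month 3: $4,851.36 − $727.70 → $4,123.66
Month 4: $4,123.66 − $618.55 → $3,505.11
Month 5: $3,505.11 − $530.00 → $2,975.11
Month 6: $2,975.11 − $530.00 → $2,445.11
Month 7: $2,445.11 − $530.00 → $1,915.11
Month 8: $1,915.11 − $530.00 → $1,385.11
Month 9: $1,385.11 − $530.00 → $855.11
Month 10: $855.11 − $530.00 → $325.11
Month 11: $325.11 − $325.11 → $0.00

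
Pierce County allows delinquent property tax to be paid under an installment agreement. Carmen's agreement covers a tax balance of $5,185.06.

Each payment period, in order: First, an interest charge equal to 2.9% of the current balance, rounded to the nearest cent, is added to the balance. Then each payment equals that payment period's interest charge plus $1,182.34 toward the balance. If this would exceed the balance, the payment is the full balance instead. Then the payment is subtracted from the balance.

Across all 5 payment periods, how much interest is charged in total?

$408.96

# | Opening | Interest | Payment | End bal
1 | $5,185.06 | $150.37 | $1,332.71 | $4,002.72
2 | $4,002.72 | $116.08 | $1,298.42 | $2,820.38
3 | $2,820.38 | $81.79 | $1,264.13 | $1,638.04
4 | $1,638.04 | $47.50 | $1,229.84 | $455.70
5 | $455.70 | $13.22 | $468.92 | $0.00
Total interest: $150.37 + $116.08 + $81.79 + $47.50 + $13.22 = $408.96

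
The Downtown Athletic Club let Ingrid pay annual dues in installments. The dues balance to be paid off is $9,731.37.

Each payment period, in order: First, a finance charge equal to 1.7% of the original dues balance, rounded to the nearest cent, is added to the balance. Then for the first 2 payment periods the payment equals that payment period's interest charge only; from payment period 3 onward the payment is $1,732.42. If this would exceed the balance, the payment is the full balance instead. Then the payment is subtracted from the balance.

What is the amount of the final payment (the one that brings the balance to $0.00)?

Payment period 1: $9,731.37 +$165.43 interest = $9,896.80; pay $165.43 → $9,731.37
Payment period 2: $9,731.37 +$165.43 interest = $9,896.80; pay $165.43 → $9,731.37
Payment period 3: $9,731.37 +$165.43 interest = $9,896.80; pay $1,732.42 → $8,164.38
Payment period 4: $8,164.38 +$165.43 interest = $8,329.81; pay $1,732.42 → $6,597.39
Payment period 5: $6,597.39 +$165.43 interest = $6,762.82; pay $1,732.42 → $5,030.40
Payment period 6: $5,030.40 +$165.43 interest = $5,195.83; pay $1,732.42 → $3,463.41
Payment period 7: $3,463.41 +$165.43 interest = $3,628.84; pay $1,732.42 → $1,896.42
Payment period 8: $1,896.42 +$165.43 interest = $2,061.85; pay $1,732.42 → $329.43
Payment period 9: $329.43 +$165.43 interest = $494.86; pay $494.86 → $0.00

$494.86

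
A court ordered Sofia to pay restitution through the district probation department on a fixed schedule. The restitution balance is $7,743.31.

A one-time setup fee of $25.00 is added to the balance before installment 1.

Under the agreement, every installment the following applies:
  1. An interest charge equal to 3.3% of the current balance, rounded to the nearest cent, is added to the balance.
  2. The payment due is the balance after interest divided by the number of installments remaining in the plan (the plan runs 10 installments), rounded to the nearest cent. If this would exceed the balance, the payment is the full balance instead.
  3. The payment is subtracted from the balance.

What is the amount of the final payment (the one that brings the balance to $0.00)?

$1,074.81

Installment 1: opening $7,768.31; interest $256.35 → $8,024.66; payment $802.47; balance $7,222.19
Installment 2: opening $7,222.19; interest $238.33 → $7,460.52; payment $828.95; balance $6,631.57
Installment 3: opening $6,631.57; interest $218.84 → $6,850.41; payment $856.30; balance $5,994.11
Installment 4: opening $5,994.11; interest $197.81 → $6,191.92; payment $884.56; balance $5,307.36
Installment 5: opening $5,307.36; interest $175.14 → $5,482.50; payment $913.75; balance $4,568.75
Installment 6: opening $4,568.75; interest $150.77 → $4,719.52; payment $943.90; balance $3,775.62
Installment 7: opening $3,775.62; interest $124.60 → $3,900.22; payment $975.06; balance $2,925.16
Installment 8: opening $2,925.16; interest $96.53 → $3,021.69; payment $1,007.23; balance $2,014.46
Installment 9: opening $2,014.46; interest $66.48 → $2,080.94; payment $1,040.47; balance $1,040.47
Installment 10: opening $1,040.47; interest $34.34 → $1,074.81; payment $1,074.81; balance $0.00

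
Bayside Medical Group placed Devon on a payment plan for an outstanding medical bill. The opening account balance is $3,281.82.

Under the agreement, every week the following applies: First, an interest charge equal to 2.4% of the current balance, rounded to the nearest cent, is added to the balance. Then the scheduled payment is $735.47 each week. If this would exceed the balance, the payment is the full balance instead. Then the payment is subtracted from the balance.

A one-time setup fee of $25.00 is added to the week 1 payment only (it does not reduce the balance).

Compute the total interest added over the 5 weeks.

$232.37

Week 1: $3,281.82 +$78.76 interest = $3,360.58; pay $735.47 (+ $25.00 fee) → $2,625.11
Week 2: $2,625.11 +$63.00 interest = $2,688.11; pay $735.47 → $1,952.64
Week 3: $1,952.64 +$46.86 interest = $1,999.50; pay $735.47 → $1,264.03
Week 4: $1,264.03 +$30.34 interest = $1,294.37; pay $735.47 → $558.90
Week 5: $558.90 +$13.41 interest = $572.31; pay $572.31 → $0.00
Total interest: $78.76 + $63.00 + $46.86 + $30.34 + $13.41 = $232.37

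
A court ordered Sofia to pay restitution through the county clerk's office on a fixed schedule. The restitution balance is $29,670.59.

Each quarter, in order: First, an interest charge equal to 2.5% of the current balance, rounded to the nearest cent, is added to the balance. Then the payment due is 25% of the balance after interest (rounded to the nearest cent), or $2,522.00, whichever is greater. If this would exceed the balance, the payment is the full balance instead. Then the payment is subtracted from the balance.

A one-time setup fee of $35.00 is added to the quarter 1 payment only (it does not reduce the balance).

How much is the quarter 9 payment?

Quarter 1: $29,670.59 +$741.76 interest = $30,412.35; pay $7,603.09 (+ $35.00 fee) → $22,809.26
Quarter 2: $22,809.26 +$570.23 interest = $23,379.49; pay $5,844.87 → $17,534.62
Quarter 3: $17,534.62 +$438.37 interest = $17,972.99; pay $4,493.25 → $13,479.74
Quarter 4: $13,479.74 +$336.99 interest = $13,816.73; pay $3,454.18 → $10,362.55
Quarter 5: $10,362.55 +$259.06 interest = $10,621.61; pay $2,655.40 → $7,966.21
Quarter 6: $7,966.21 +$199.16 interest = $8,165.37; pay $2,522.00 → $5,643.37
Quarter 7: $5,643.37 +$141.08 interest = $5,784.45; pay $2,522.00 → $3,262.45
Quarter 8: $3,262.45 +$81.56 interest = $3,344.01; pay $2,522.00 → $822.01
Quarter 9: $822.01 +$20.55 interest = $842.56; pay $842.56 → $0.00

$842.56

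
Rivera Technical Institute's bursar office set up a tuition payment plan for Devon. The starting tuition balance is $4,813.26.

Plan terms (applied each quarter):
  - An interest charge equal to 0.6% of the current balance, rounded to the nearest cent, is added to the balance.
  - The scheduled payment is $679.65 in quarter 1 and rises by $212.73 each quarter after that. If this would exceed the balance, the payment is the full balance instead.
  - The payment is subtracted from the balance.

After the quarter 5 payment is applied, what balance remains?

$0.00

Quarter 1: $4,813.26 +$28.88 interest = $4,842.14; pay $679.65 → $4,162.49
Quarter 2: $4,162.49 +$24.97 interest = $4,187.46; pay $892.38 → $3,295.08
Quarter 3: $3,295.08 +$19.77 interest = $3,314.85; pay $1,105.11 → $2,209.74
Quarter 4: $2,209.74 +$13.26 interest = $2,223.00; pay $1,317.84 → $905.16
Quarter 5: $905.16 +$5.43 interest = $910.59; pay $910.59 → $0.00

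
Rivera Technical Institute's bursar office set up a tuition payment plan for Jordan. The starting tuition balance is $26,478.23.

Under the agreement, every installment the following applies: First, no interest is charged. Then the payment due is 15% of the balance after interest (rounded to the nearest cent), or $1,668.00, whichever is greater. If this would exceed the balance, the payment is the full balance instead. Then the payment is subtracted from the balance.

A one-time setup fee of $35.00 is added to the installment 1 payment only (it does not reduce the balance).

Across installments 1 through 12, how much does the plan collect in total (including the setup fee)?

Installment 1: opening $26,478.23; payment $3,971.73 (+ $35.00 fee); balance $22,506.50
Installment 2: opening $22,506.50; payment $3,375.98; balance $19,130.52
Installment 3: opening $19,130.52; payment $2,869.58; balance $16,260.94
Installment 4: opening $16,260.94; payment $2,439.14; balance $13,821.80
Installment 5: opening $13,821.80; payment $2,073.27; balance $11,748.53
Installment 6: opening $11,748.53; payment $1,762.28; balance $9,986.25
Installment 7: opening $9,986.25; payment $1,668.00; balance $8,318.25
Installment 8: opening $8,318.25; payment $1,668.00; balance $6,650.25
Installment 9: opening $6,650.25; payment $1,668.00; balance $4,982.25
Installment 10: opening $4,982.25; payment $1,668.00; balance $3,314.25
Installment 11: opening $3,314.25; payment $1,668.00; balance $1,646.25
Installment 12: opening $1,646.25; payment $1,646.25; balance $0.00
Total paid: $26,513.23

$26,513.23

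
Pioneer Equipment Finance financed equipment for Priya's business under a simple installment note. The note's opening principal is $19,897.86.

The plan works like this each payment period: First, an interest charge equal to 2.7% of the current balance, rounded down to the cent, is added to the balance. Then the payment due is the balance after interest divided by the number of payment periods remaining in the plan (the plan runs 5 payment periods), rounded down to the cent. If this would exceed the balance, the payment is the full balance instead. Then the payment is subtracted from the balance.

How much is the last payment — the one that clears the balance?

$4,546.62

Payment period 1: $19,897.86 +$537.24 interest = $20,435.10; pay $4,087.02 → $16,348.08
Payment period 2: $16,348.08 +$441.39 interest = $16,789.47; pay $4,197.36 → $12,592.11
Payment period 3: $12,592.11 +$339.98 interest = $12,932.09; pay $4,310.69 → $8,621.40
Payment period 4: $8,621.40 +$232.77 interest = $8,854.17; pay $4,427.08 → $4,427.09
Payment period 5: $4,427.09 +$119.53 interest = $4,546.62; pay $4,546.62 → $0.00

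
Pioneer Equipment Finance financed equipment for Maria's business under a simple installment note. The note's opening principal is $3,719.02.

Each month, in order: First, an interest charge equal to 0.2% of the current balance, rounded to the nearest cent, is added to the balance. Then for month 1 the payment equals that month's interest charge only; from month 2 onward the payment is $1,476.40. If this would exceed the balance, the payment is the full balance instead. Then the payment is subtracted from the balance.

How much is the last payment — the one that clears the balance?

$779.72

Month 1: opening $3,719.02; interest $7.44 → $3,726.46; payment $7.44; balance $3,719.02
Month 2: opening $3,719.02; interest $7.44 → $3,726.46; payment $1,476.40; balance $2,250.06
Month 3: opening $2,250.06; interest $4.50 → $2,254.56; payment $1,476.40; balance $778.16
Month 4: opening $778.16; interest $1.56 → $779.72; payment $779.72; balance $0.00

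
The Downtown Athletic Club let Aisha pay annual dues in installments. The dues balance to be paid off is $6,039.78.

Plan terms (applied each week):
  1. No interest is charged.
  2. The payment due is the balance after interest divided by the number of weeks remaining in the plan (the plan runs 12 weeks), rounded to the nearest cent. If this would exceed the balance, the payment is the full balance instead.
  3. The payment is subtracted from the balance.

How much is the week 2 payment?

Week 1: $6,039.78 − $503.32 → $5,536.46
Week 2: $5,536.46 − $503.31 → $5,033.15

$503.31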